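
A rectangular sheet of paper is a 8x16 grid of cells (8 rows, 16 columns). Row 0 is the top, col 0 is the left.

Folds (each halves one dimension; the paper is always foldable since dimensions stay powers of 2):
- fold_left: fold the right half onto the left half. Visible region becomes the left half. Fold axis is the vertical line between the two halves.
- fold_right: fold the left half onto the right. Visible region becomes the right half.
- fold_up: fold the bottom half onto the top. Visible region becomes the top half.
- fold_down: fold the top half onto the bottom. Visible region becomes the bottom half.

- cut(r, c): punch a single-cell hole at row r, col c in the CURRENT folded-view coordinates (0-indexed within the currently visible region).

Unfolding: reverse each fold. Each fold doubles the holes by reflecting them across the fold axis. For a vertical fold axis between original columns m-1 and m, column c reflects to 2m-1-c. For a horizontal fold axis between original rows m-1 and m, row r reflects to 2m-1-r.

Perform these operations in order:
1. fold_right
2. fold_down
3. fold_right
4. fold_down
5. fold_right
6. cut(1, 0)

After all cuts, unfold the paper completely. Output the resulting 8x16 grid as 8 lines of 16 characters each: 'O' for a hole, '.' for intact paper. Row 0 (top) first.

Answer: .OO..OO..OO..OO.
................
................
.OO..OO..OO..OO.
.OO..OO..OO..OO.
................
................
.OO..OO..OO..OO.

Derivation:
Op 1 fold_right: fold axis v@8; visible region now rows[0,8) x cols[8,16) = 8x8
Op 2 fold_down: fold axis h@4; visible region now rows[4,8) x cols[8,16) = 4x8
Op 3 fold_right: fold axis v@12; visible region now rows[4,8) x cols[12,16) = 4x4
Op 4 fold_down: fold axis h@6; visible region now rows[6,8) x cols[12,16) = 2x4
Op 5 fold_right: fold axis v@14; visible region now rows[6,8) x cols[14,16) = 2x2
Op 6 cut(1, 0): punch at orig (7,14); cuts so far [(7, 14)]; region rows[6,8) x cols[14,16) = 2x2
Unfold 1 (reflect across v@14): 2 holes -> [(7, 13), (7, 14)]
Unfold 2 (reflect across h@6): 4 holes -> [(4, 13), (4, 14), (7, 13), (7, 14)]
Unfold 3 (reflect across v@12): 8 holes -> [(4, 9), (4, 10), (4, 13), (4, 14), (7, 9), (7, 10), (7, 13), (7, 14)]
Unfold 4 (reflect across h@4): 16 holes -> [(0, 9), (0, 10), (0, 13), (0, 14), (3, 9), (3, 10), (3, 13), (3, 14), (4, 9), (4, 10), (4, 13), (4, 14), (7, 9), (7, 10), (7, 13), (7, 14)]
Unfold 5 (reflect across v@8): 32 holes -> [(0, 1), (0, 2), (0, 5), (0, 6), (0, 9), (0, 10), (0, 13), (0, 14), (3, 1), (3, 2), (3, 5), (3, 6), (3, 9), (3, 10), (3, 13), (3, 14), (4, 1), (4, 2), (4, 5), (4, 6), (4, 9), (4, 10), (4, 13), (4, 14), (7, 1), (7, 2), (7, 5), (7, 6), (7, 9), (7, 10), (7, 13), (7, 14)]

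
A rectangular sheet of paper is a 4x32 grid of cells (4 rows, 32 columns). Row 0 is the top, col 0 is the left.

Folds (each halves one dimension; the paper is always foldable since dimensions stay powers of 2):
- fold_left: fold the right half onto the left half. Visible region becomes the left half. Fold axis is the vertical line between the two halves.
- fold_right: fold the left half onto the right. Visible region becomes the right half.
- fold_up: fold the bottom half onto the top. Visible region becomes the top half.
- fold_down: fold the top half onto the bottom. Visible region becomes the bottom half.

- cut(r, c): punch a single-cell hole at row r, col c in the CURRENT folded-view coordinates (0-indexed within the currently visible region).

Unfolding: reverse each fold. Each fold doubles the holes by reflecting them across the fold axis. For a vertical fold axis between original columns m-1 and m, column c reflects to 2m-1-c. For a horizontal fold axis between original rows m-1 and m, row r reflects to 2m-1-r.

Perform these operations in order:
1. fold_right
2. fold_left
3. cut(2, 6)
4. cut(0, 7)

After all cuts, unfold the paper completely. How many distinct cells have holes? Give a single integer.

Op 1 fold_right: fold axis v@16; visible region now rows[0,4) x cols[16,32) = 4x16
Op 2 fold_left: fold axis v@24; visible region now rows[0,4) x cols[16,24) = 4x8
Op 3 cut(2, 6): punch at orig (2,22); cuts so far [(2, 22)]; region rows[0,4) x cols[16,24) = 4x8
Op 4 cut(0, 7): punch at orig (0,23); cuts so far [(0, 23), (2, 22)]; region rows[0,4) x cols[16,24) = 4x8
Unfold 1 (reflect across v@24): 4 holes -> [(0, 23), (0, 24), (2, 22), (2, 25)]
Unfold 2 (reflect across v@16): 8 holes -> [(0, 7), (0, 8), (0, 23), (0, 24), (2, 6), (2, 9), (2, 22), (2, 25)]

Answer: 8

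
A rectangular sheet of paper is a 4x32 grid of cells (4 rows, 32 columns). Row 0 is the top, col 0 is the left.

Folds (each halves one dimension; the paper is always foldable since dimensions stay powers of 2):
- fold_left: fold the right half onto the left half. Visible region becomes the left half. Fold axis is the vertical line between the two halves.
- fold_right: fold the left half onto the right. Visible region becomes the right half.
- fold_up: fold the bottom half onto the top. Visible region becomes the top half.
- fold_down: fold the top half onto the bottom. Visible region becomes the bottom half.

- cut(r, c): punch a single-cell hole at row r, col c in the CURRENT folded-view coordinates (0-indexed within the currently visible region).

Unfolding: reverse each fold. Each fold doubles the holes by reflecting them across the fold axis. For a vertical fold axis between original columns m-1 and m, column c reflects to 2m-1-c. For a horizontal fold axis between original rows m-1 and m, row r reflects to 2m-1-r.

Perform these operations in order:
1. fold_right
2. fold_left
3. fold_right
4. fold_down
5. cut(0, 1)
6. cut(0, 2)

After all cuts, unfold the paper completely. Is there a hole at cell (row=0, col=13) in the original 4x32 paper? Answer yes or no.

Op 1 fold_right: fold axis v@16; visible region now rows[0,4) x cols[16,32) = 4x16
Op 2 fold_left: fold axis v@24; visible region now rows[0,4) x cols[16,24) = 4x8
Op 3 fold_right: fold axis v@20; visible region now rows[0,4) x cols[20,24) = 4x4
Op 4 fold_down: fold axis h@2; visible region now rows[2,4) x cols[20,24) = 2x4
Op 5 cut(0, 1): punch at orig (2,21); cuts so far [(2, 21)]; region rows[2,4) x cols[20,24) = 2x4
Op 6 cut(0, 2): punch at orig (2,22); cuts so far [(2, 21), (2, 22)]; region rows[2,4) x cols[20,24) = 2x4
Unfold 1 (reflect across h@2): 4 holes -> [(1, 21), (1, 22), (2, 21), (2, 22)]
Unfold 2 (reflect across v@20): 8 holes -> [(1, 17), (1, 18), (1, 21), (1, 22), (2, 17), (2, 18), (2, 21), (2, 22)]
Unfold 3 (reflect across v@24): 16 holes -> [(1, 17), (1, 18), (1, 21), (1, 22), (1, 25), (1, 26), (1, 29), (1, 30), (2, 17), (2, 18), (2, 21), (2, 22), (2, 25), (2, 26), (2, 29), (2, 30)]
Unfold 4 (reflect across v@16): 32 holes -> [(1, 1), (1, 2), (1, 5), (1, 6), (1, 9), (1, 10), (1, 13), (1, 14), (1, 17), (1, 18), (1, 21), (1, 22), (1, 25), (1, 26), (1, 29), (1, 30), (2, 1), (2, 2), (2, 5), (2, 6), (2, 9), (2, 10), (2, 13), (2, 14), (2, 17), (2, 18), (2, 21), (2, 22), (2, 25), (2, 26), (2, 29), (2, 30)]
Holes: [(1, 1), (1, 2), (1, 5), (1, 6), (1, 9), (1, 10), (1, 13), (1, 14), (1, 17), (1, 18), (1, 21), (1, 22), (1, 25), (1, 26), (1, 29), (1, 30), (2, 1), (2, 2), (2, 5), (2, 6), (2, 9), (2, 10), (2, 13), (2, 14), (2, 17), (2, 18), (2, 21), (2, 22), (2, 25), (2, 26), (2, 29), (2, 30)]

Answer: no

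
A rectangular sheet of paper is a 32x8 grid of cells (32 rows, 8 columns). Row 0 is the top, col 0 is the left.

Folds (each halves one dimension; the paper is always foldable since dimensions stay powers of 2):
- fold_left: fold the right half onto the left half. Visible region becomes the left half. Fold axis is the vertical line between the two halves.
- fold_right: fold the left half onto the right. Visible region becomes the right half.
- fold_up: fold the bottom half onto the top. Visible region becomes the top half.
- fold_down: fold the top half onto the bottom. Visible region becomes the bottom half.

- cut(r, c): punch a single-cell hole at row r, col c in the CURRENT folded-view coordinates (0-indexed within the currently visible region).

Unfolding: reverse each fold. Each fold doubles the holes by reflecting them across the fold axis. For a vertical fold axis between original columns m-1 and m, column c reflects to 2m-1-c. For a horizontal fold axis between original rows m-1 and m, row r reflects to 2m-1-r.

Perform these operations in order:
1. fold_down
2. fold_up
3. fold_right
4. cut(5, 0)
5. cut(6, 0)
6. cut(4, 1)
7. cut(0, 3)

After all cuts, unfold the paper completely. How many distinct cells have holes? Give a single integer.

Answer: 32

Derivation:
Op 1 fold_down: fold axis h@16; visible region now rows[16,32) x cols[0,8) = 16x8
Op 2 fold_up: fold axis h@24; visible region now rows[16,24) x cols[0,8) = 8x8
Op 3 fold_right: fold axis v@4; visible region now rows[16,24) x cols[4,8) = 8x4
Op 4 cut(5, 0): punch at orig (21,4); cuts so far [(21, 4)]; region rows[16,24) x cols[4,8) = 8x4
Op 5 cut(6, 0): punch at orig (22,4); cuts so far [(21, 4), (22, 4)]; region rows[16,24) x cols[4,8) = 8x4
Op 6 cut(4, 1): punch at orig (20,5); cuts so far [(20, 5), (21, 4), (22, 4)]; region rows[16,24) x cols[4,8) = 8x4
Op 7 cut(0, 3): punch at orig (16,7); cuts so far [(16, 7), (20, 5), (21, 4), (22, 4)]; region rows[16,24) x cols[4,8) = 8x4
Unfold 1 (reflect across v@4): 8 holes -> [(16, 0), (16, 7), (20, 2), (20, 5), (21, 3), (21, 4), (22, 3), (22, 4)]
Unfold 2 (reflect across h@24): 16 holes -> [(16, 0), (16, 7), (20, 2), (20, 5), (21, 3), (21, 4), (22, 3), (22, 4), (25, 3), (25, 4), (26, 3), (26, 4), (27, 2), (27, 5), (31, 0), (31, 7)]
Unfold 3 (reflect across h@16): 32 holes -> [(0, 0), (0, 7), (4, 2), (4, 5), (5, 3), (5, 4), (6, 3), (6, 4), (9, 3), (9, 4), (10, 3), (10, 4), (11, 2), (11, 5), (15, 0), (15, 7), (16, 0), (16, 7), (20, 2), (20, 5), (21, 3), (21, 4), (22, 3), (22, 4), (25, 3), (25, 4), (26, 3), (26, 4), (27, 2), (27, 5), (31, 0), (31, 7)]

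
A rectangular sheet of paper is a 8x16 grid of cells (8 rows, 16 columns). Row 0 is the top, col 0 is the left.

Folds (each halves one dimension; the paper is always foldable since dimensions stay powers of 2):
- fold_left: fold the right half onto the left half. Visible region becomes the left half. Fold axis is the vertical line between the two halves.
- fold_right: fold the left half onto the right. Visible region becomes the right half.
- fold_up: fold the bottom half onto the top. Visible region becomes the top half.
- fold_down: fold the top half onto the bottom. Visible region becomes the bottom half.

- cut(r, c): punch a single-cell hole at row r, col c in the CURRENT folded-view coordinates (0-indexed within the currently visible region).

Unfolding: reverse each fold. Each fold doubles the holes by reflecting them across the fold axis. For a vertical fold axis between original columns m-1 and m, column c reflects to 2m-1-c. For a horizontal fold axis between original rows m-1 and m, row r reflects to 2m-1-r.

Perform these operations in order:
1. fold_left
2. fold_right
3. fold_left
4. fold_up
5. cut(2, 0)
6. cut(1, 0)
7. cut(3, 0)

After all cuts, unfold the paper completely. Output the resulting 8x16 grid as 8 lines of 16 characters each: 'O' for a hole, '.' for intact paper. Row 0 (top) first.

Answer: ................
O..OO..OO..OO..O
O..OO..OO..OO..O
O..OO..OO..OO..O
O..OO..OO..OO..O
O..OO..OO..OO..O
O..OO..OO..OO..O
................

Derivation:
Op 1 fold_left: fold axis v@8; visible region now rows[0,8) x cols[0,8) = 8x8
Op 2 fold_right: fold axis v@4; visible region now rows[0,8) x cols[4,8) = 8x4
Op 3 fold_left: fold axis v@6; visible region now rows[0,8) x cols[4,6) = 8x2
Op 4 fold_up: fold axis h@4; visible region now rows[0,4) x cols[4,6) = 4x2
Op 5 cut(2, 0): punch at orig (2,4); cuts so far [(2, 4)]; region rows[0,4) x cols[4,6) = 4x2
Op 6 cut(1, 0): punch at orig (1,4); cuts so far [(1, 4), (2, 4)]; region rows[0,4) x cols[4,6) = 4x2
Op 7 cut(3, 0): punch at orig (3,4); cuts so far [(1, 4), (2, 4), (3, 4)]; region rows[0,4) x cols[4,6) = 4x2
Unfold 1 (reflect across h@4): 6 holes -> [(1, 4), (2, 4), (3, 4), (4, 4), (5, 4), (6, 4)]
Unfold 2 (reflect across v@6): 12 holes -> [(1, 4), (1, 7), (2, 4), (2, 7), (3, 4), (3, 7), (4, 4), (4, 7), (5, 4), (5, 7), (6, 4), (6, 7)]
Unfold 3 (reflect across v@4): 24 holes -> [(1, 0), (1, 3), (1, 4), (1, 7), (2, 0), (2, 3), (2, 4), (2, 7), (3, 0), (3, 3), (3, 4), (3, 7), (4, 0), (4, 3), (4, 4), (4, 7), (5, 0), (5, 3), (5, 4), (5, 7), (6, 0), (6, 3), (6, 4), (6, 7)]
Unfold 4 (reflect across v@8): 48 holes -> [(1, 0), (1, 3), (1, 4), (1, 7), (1, 8), (1, 11), (1, 12), (1, 15), (2, 0), (2, 3), (2, 4), (2, 7), (2, 8), (2, 11), (2, 12), (2, 15), (3, 0), (3, 3), (3, 4), (3, 7), (3, 8), (3, 11), (3, 12), (3, 15), (4, 0), (4, 3), (4, 4), (4, 7), (4, 8), (4, 11), (4, 12), (4, 15), (5, 0), (5, 3), (5, 4), (5, 7), (5, 8), (5, 11), (5, 12), (5, 15), (6, 0), (6, 3), (6, 4), (6, 7), (6, 8), (6, 11), (6, 12), (6, 15)]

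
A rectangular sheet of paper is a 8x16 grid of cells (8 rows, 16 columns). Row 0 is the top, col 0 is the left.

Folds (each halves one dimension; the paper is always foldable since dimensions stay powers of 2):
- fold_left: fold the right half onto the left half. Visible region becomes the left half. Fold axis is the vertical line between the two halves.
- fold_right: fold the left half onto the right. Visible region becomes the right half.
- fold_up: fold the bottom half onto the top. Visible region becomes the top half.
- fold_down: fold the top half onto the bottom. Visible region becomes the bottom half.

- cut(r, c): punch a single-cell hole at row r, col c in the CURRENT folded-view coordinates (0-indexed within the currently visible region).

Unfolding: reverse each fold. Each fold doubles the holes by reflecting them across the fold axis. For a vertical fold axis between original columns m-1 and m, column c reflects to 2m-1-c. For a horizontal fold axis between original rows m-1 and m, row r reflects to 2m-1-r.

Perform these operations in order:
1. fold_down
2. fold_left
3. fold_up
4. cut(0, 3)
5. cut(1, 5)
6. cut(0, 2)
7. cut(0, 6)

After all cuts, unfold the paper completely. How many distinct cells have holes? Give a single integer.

Op 1 fold_down: fold axis h@4; visible region now rows[4,8) x cols[0,16) = 4x16
Op 2 fold_left: fold axis v@8; visible region now rows[4,8) x cols[0,8) = 4x8
Op 3 fold_up: fold axis h@6; visible region now rows[4,6) x cols[0,8) = 2x8
Op 4 cut(0, 3): punch at orig (4,3); cuts so far [(4, 3)]; region rows[4,6) x cols[0,8) = 2x8
Op 5 cut(1, 5): punch at orig (5,5); cuts so far [(4, 3), (5, 5)]; region rows[4,6) x cols[0,8) = 2x8
Op 6 cut(0, 2): punch at orig (4,2); cuts so far [(4, 2), (4, 3), (5, 5)]; region rows[4,6) x cols[0,8) = 2x8
Op 7 cut(0, 6): punch at orig (4,6); cuts so far [(4, 2), (4, 3), (4, 6), (5, 5)]; region rows[4,6) x cols[0,8) = 2x8
Unfold 1 (reflect across h@6): 8 holes -> [(4, 2), (4, 3), (4, 6), (5, 5), (6, 5), (7, 2), (7, 3), (7, 6)]
Unfold 2 (reflect across v@8): 16 holes -> [(4, 2), (4, 3), (4, 6), (4, 9), (4, 12), (4, 13), (5, 5), (5, 10), (6, 5), (6, 10), (7, 2), (7, 3), (7, 6), (7, 9), (7, 12), (7, 13)]
Unfold 3 (reflect across h@4): 32 holes -> [(0, 2), (0, 3), (0, 6), (0, 9), (0, 12), (0, 13), (1, 5), (1, 10), (2, 5), (2, 10), (3, 2), (3, 3), (3, 6), (3, 9), (3, 12), (3, 13), (4, 2), (4, 3), (4, 6), (4, 9), (4, 12), (4, 13), (5, 5), (5, 10), (6, 5), (6, 10), (7, 2), (7, 3), (7, 6), (7, 9), (7, 12), (7, 13)]

Answer: 32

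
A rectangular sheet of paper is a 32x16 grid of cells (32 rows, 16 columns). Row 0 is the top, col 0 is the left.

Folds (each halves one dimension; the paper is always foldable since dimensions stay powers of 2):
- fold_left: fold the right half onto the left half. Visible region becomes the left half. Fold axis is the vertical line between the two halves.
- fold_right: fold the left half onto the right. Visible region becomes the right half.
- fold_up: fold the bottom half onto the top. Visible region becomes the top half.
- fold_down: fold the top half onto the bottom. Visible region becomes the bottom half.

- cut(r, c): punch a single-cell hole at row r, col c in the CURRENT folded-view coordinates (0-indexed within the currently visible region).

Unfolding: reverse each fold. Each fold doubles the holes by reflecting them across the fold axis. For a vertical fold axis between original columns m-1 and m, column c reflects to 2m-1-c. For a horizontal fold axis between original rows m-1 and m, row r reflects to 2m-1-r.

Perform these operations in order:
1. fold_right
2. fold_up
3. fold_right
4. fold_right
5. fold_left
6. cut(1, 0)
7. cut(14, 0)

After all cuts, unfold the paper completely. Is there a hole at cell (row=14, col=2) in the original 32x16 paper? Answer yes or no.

Answer: yes

Derivation:
Op 1 fold_right: fold axis v@8; visible region now rows[0,32) x cols[8,16) = 32x8
Op 2 fold_up: fold axis h@16; visible region now rows[0,16) x cols[8,16) = 16x8
Op 3 fold_right: fold axis v@12; visible region now rows[0,16) x cols[12,16) = 16x4
Op 4 fold_right: fold axis v@14; visible region now rows[0,16) x cols[14,16) = 16x2
Op 5 fold_left: fold axis v@15; visible region now rows[0,16) x cols[14,15) = 16x1
Op 6 cut(1, 0): punch at orig (1,14); cuts so far [(1, 14)]; region rows[0,16) x cols[14,15) = 16x1
Op 7 cut(14, 0): punch at orig (14,14); cuts so far [(1, 14), (14, 14)]; region rows[0,16) x cols[14,15) = 16x1
Unfold 1 (reflect across v@15): 4 holes -> [(1, 14), (1, 15), (14, 14), (14, 15)]
Unfold 2 (reflect across v@14): 8 holes -> [(1, 12), (1, 13), (1, 14), (1, 15), (14, 12), (14, 13), (14, 14), (14, 15)]
Unfold 3 (reflect across v@12): 16 holes -> [(1, 8), (1, 9), (1, 10), (1, 11), (1, 12), (1, 13), (1, 14), (1, 15), (14, 8), (14, 9), (14, 10), (14, 11), (14, 12), (14, 13), (14, 14), (14, 15)]
Unfold 4 (reflect across h@16): 32 holes -> [(1, 8), (1, 9), (1, 10), (1, 11), (1, 12), (1, 13), (1, 14), (1, 15), (14, 8), (14, 9), (14, 10), (14, 11), (14, 12), (14, 13), (14, 14), (14, 15), (17, 8), (17, 9), (17, 10), (17, 11), (17, 12), (17, 13), (17, 14), (17, 15), (30, 8), (30, 9), (30, 10), (30, 11), (30, 12), (30, 13), (30, 14), (30, 15)]
Unfold 5 (reflect across v@8): 64 holes -> [(1, 0), (1, 1), (1, 2), (1, 3), (1, 4), (1, 5), (1, 6), (1, 7), (1, 8), (1, 9), (1, 10), (1, 11), (1, 12), (1, 13), (1, 14), (1, 15), (14, 0), (14, 1), (14, 2), (14, 3), (14, 4), (14, 5), (14, 6), (14, 7), (14, 8), (14, 9), (14, 10), (14, 11), (14, 12), (14, 13), (14, 14), (14, 15), (17, 0), (17, 1), (17, 2), (17, 3), (17, 4), (17, 5), (17, 6), (17, 7), (17, 8), (17, 9), (17, 10), (17, 11), (17, 12), (17, 13), (17, 14), (17, 15), (30, 0), (30, 1), (30, 2), (30, 3), (30, 4), (30, 5), (30, 6), (30, 7), (30, 8), (30, 9), (30, 10), (30, 11), (30, 12), (30, 13), (30, 14), (30, 15)]
Holes: [(1, 0), (1, 1), (1, 2), (1, 3), (1, 4), (1, 5), (1, 6), (1, 7), (1, 8), (1, 9), (1, 10), (1, 11), (1, 12), (1, 13), (1, 14), (1, 15), (14, 0), (14, 1), (14, 2), (14, 3), (14, 4), (14, 5), (14, 6), (14, 7), (14, 8), (14, 9), (14, 10), (14, 11), (14, 12), (14, 13), (14, 14), (14, 15), (17, 0), (17, 1), (17, 2), (17, 3), (17, 4), (17, 5), (17, 6), (17, 7), (17, 8), (17, 9), (17, 10), (17, 11), (17, 12), (17, 13), (17, 14), (17, 15), (30, 0), (30, 1), (30, 2), (30, 3), (30, 4), (30, 5), (30, 6), (30, 7), (30, 8), (30, 9), (30, 10), (30, 11), (30, 12), (30, 13), (30, 14), (30, 15)]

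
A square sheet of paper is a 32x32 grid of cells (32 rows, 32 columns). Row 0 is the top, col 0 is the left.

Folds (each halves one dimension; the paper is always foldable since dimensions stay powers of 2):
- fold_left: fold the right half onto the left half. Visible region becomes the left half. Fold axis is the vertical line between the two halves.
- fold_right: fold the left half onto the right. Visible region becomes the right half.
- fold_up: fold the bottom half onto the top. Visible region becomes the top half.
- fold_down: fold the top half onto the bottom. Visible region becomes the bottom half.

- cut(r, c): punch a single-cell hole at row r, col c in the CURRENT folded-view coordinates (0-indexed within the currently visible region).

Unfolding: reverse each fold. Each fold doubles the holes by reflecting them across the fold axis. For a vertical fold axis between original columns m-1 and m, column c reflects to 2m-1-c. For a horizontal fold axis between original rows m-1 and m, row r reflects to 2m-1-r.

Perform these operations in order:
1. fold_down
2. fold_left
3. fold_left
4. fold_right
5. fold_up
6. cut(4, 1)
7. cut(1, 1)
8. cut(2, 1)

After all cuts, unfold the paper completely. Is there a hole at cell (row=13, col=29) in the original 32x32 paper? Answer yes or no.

Answer: yes

Derivation:
Op 1 fold_down: fold axis h@16; visible region now rows[16,32) x cols[0,32) = 16x32
Op 2 fold_left: fold axis v@16; visible region now rows[16,32) x cols[0,16) = 16x16
Op 3 fold_left: fold axis v@8; visible region now rows[16,32) x cols[0,8) = 16x8
Op 4 fold_right: fold axis v@4; visible region now rows[16,32) x cols[4,8) = 16x4
Op 5 fold_up: fold axis h@24; visible region now rows[16,24) x cols[4,8) = 8x4
Op 6 cut(4, 1): punch at orig (20,5); cuts so far [(20, 5)]; region rows[16,24) x cols[4,8) = 8x4
Op 7 cut(1, 1): punch at orig (17,5); cuts so far [(17, 5), (20, 5)]; region rows[16,24) x cols[4,8) = 8x4
Op 8 cut(2, 1): punch at orig (18,5); cuts so far [(17, 5), (18, 5), (20, 5)]; region rows[16,24) x cols[4,8) = 8x4
Unfold 1 (reflect across h@24): 6 holes -> [(17, 5), (18, 5), (20, 5), (27, 5), (29, 5), (30, 5)]
Unfold 2 (reflect across v@4): 12 holes -> [(17, 2), (17, 5), (18, 2), (18, 5), (20, 2), (20, 5), (27, 2), (27, 5), (29, 2), (29, 5), (30, 2), (30, 5)]
Unfold 3 (reflect across v@8): 24 holes -> [(17, 2), (17, 5), (17, 10), (17, 13), (18, 2), (18, 5), (18, 10), (18, 13), (20, 2), (20, 5), (20, 10), (20, 13), (27, 2), (27, 5), (27, 10), (27, 13), (29, 2), (29, 5), (29, 10), (29, 13), (30, 2), (30, 5), (30, 10), (30, 13)]
Unfold 4 (reflect across v@16): 48 holes -> [(17, 2), (17, 5), (17, 10), (17, 13), (17, 18), (17, 21), (17, 26), (17, 29), (18, 2), (18, 5), (18, 10), (18, 13), (18, 18), (18, 21), (18, 26), (18, 29), (20, 2), (20, 5), (20, 10), (20, 13), (20, 18), (20, 21), (20, 26), (20, 29), (27, 2), (27, 5), (27, 10), (27, 13), (27, 18), (27, 21), (27, 26), (27, 29), (29, 2), (29, 5), (29, 10), (29, 13), (29, 18), (29, 21), (29, 26), (29, 29), (30, 2), (30, 5), (30, 10), (30, 13), (30, 18), (30, 21), (30, 26), (30, 29)]
Unfold 5 (reflect across h@16): 96 holes -> [(1, 2), (1, 5), (1, 10), (1, 13), (1, 18), (1, 21), (1, 26), (1, 29), (2, 2), (2, 5), (2, 10), (2, 13), (2, 18), (2, 21), (2, 26), (2, 29), (4, 2), (4, 5), (4, 10), (4, 13), (4, 18), (4, 21), (4, 26), (4, 29), (11, 2), (11, 5), (11, 10), (11, 13), (11, 18), (11, 21), (11, 26), (11, 29), (13, 2), (13, 5), (13, 10), (13, 13), (13, 18), (13, 21), (13, 26), (13, 29), (14, 2), (14, 5), (14, 10), (14, 13), (14, 18), (14, 21), (14, 26), (14, 29), (17, 2), (17, 5), (17, 10), (17, 13), (17, 18), (17, 21), (17, 26), (17, 29), (18, 2), (18, 5), (18, 10), (18, 13), (18, 18), (18, 21), (18, 26), (18, 29), (20, 2), (20, 5), (20, 10), (20, 13), (20, 18), (20, 21), (20, 26), (20, 29), (27, 2), (27, 5), (27, 10), (27, 13), (27, 18), (27, 21), (27, 26), (27, 29), (29, 2), (29, 5), (29, 10), (29, 13), (29, 18), (29, 21), (29, 26), (29, 29), (30, 2), (30, 5), (30, 10), (30, 13), (30, 18), (30, 21), (30, 26), (30, 29)]
Holes: [(1, 2), (1, 5), (1, 10), (1, 13), (1, 18), (1, 21), (1, 26), (1, 29), (2, 2), (2, 5), (2, 10), (2, 13), (2, 18), (2, 21), (2, 26), (2, 29), (4, 2), (4, 5), (4, 10), (4, 13), (4, 18), (4, 21), (4, 26), (4, 29), (11, 2), (11, 5), (11, 10), (11, 13), (11, 18), (11, 21), (11, 26), (11, 29), (13, 2), (13, 5), (13, 10), (13, 13), (13, 18), (13, 21), (13, 26), (13, 29), (14, 2), (14, 5), (14, 10), (14, 13), (14, 18), (14, 21), (14, 26), (14, 29), (17, 2), (17, 5), (17, 10), (17, 13), (17, 18), (17, 21), (17, 26), (17, 29), (18, 2), (18, 5), (18, 10), (18, 13), (18, 18), (18, 21), (18, 26), (18, 29), (20, 2), (20, 5), (20, 10), (20, 13), (20, 18), (20, 21), (20, 26), (20, 29), (27, 2), (27, 5), (27, 10), (27, 13), (27, 18), (27, 21), (27, 26), (27, 29), (29, 2), (29, 5), (29, 10), (29, 13), (29, 18), (29, 21), (29, 26), (29, 29), (30, 2), (30, 5), (30, 10), (30, 13), (30, 18), (30, 21), (30, 26), (30, 29)]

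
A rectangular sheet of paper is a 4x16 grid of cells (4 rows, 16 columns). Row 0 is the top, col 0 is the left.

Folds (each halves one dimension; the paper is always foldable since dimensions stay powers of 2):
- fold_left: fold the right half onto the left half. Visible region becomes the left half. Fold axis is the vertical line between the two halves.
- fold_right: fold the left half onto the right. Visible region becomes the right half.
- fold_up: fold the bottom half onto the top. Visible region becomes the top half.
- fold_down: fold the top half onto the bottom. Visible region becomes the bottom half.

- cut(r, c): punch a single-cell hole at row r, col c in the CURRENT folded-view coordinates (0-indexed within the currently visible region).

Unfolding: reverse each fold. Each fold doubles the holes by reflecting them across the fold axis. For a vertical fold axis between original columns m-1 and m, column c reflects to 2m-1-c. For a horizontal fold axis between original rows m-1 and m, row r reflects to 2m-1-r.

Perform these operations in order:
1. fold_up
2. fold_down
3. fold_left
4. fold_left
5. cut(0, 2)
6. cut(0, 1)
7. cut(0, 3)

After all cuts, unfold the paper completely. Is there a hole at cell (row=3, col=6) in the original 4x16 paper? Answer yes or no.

Answer: yes

Derivation:
Op 1 fold_up: fold axis h@2; visible region now rows[0,2) x cols[0,16) = 2x16
Op 2 fold_down: fold axis h@1; visible region now rows[1,2) x cols[0,16) = 1x16
Op 3 fold_left: fold axis v@8; visible region now rows[1,2) x cols[0,8) = 1x8
Op 4 fold_left: fold axis v@4; visible region now rows[1,2) x cols[0,4) = 1x4
Op 5 cut(0, 2): punch at orig (1,2); cuts so far [(1, 2)]; region rows[1,2) x cols[0,4) = 1x4
Op 6 cut(0, 1): punch at orig (1,1); cuts so far [(1, 1), (1, 2)]; region rows[1,2) x cols[0,4) = 1x4
Op 7 cut(0, 3): punch at orig (1,3); cuts so far [(1, 1), (1, 2), (1, 3)]; region rows[1,2) x cols[0,4) = 1x4
Unfold 1 (reflect across v@4): 6 holes -> [(1, 1), (1, 2), (1, 3), (1, 4), (1, 5), (1, 6)]
Unfold 2 (reflect across v@8): 12 holes -> [(1, 1), (1, 2), (1, 3), (1, 4), (1, 5), (1, 6), (1, 9), (1, 10), (1, 11), (1, 12), (1, 13), (1, 14)]
Unfold 3 (reflect across h@1): 24 holes -> [(0, 1), (0, 2), (0, 3), (0, 4), (0, 5), (0, 6), (0, 9), (0, 10), (0, 11), (0, 12), (0, 13), (0, 14), (1, 1), (1, 2), (1, 3), (1, 4), (1, 5), (1, 6), (1, 9), (1, 10), (1, 11), (1, 12), (1, 13), (1, 14)]
Unfold 4 (reflect across h@2): 48 holes -> [(0, 1), (0, 2), (0, 3), (0, 4), (0, 5), (0, 6), (0, 9), (0, 10), (0, 11), (0, 12), (0, 13), (0, 14), (1, 1), (1, 2), (1, 3), (1, 4), (1, 5), (1, 6), (1, 9), (1, 10), (1, 11), (1, 12), (1, 13), (1, 14), (2, 1), (2, 2), (2, 3), (2, 4), (2, 5), (2, 6), (2, 9), (2, 10), (2, 11), (2, 12), (2, 13), (2, 14), (3, 1), (3, 2), (3, 3), (3, 4), (3, 5), (3, 6), (3, 9), (3, 10), (3, 11), (3, 12), (3, 13), (3, 14)]
Holes: [(0, 1), (0, 2), (0, 3), (0, 4), (0, 5), (0, 6), (0, 9), (0, 10), (0, 11), (0, 12), (0, 13), (0, 14), (1, 1), (1, 2), (1, 3), (1, 4), (1, 5), (1, 6), (1, 9), (1, 10), (1, 11), (1, 12), (1, 13), (1, 14), (2, 1), (2, 2), (2, 3), (2, 4), (2, 5), (2, 6), (2, 9), (2, 10), (2, 11), (2, 12), (2, 13), (2, 14), (3, 1), (3, 2), (3, 3), (3, 4), (3, 5), (3, 6), (3, 9), (3, 10), (3, 11), (3, 12), (3, 13), (3, 14)]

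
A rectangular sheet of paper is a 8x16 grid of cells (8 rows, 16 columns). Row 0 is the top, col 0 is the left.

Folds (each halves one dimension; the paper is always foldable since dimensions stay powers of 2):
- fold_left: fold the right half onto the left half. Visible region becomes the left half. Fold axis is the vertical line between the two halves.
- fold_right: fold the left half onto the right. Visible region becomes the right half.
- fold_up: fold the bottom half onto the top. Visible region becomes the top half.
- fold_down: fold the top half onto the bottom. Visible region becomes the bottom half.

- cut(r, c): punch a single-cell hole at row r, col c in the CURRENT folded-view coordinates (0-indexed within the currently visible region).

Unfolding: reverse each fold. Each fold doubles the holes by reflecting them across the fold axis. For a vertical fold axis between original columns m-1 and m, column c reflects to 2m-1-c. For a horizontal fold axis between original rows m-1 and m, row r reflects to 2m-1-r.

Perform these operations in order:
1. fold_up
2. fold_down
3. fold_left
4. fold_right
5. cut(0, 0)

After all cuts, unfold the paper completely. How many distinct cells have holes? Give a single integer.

Op 1 fold_up: fold axis h@4; visible region now rows[0,4) x cols[0,16) = 4x16
Op 2 fold_down: fold axis h@2; visible region now rows[2,4) x cols[0,16) = 2x16
Op 3 fold_left: fold axis v@8; visible region now rows[2,4) x cols[0,8) = 2x8
Op 4 fold_right: fold axis v@4; visible region now rows[2,4) x cols[4,8) = 2x4
Op 5 cut(0, 0): punch at orig (2,4); cuts so far [(2, 4)]; region rows[2,4) x cols[4,8) = 2x4
Unfold 1 (reflect across v@4): 2 holes -> [(2, 3), (2, 4)]
Unfold 2 (reflect across v@8): 4 holes -> [(2, 3), (2, 4), (2, 11), (2, 12)]
Unfold 3 (reflect across h@2): 8 holes -> [(1, 3), (1, 4), (1, 11), (1, 12), (2, 3), (2, 4), (2, 11), (2, 12)]
Unfold 4 (reflect across h@4): 16 holes -> [(1, 3), (1, 4), (1, 11), (1, 12), (2, 3), (2, 4), (2, 11), (2, 12), (5, 3), (5, 4), (5, 11), (5, 12), (6, 3), (6, 4), (6, 11), (6, 12)]

Answer: 16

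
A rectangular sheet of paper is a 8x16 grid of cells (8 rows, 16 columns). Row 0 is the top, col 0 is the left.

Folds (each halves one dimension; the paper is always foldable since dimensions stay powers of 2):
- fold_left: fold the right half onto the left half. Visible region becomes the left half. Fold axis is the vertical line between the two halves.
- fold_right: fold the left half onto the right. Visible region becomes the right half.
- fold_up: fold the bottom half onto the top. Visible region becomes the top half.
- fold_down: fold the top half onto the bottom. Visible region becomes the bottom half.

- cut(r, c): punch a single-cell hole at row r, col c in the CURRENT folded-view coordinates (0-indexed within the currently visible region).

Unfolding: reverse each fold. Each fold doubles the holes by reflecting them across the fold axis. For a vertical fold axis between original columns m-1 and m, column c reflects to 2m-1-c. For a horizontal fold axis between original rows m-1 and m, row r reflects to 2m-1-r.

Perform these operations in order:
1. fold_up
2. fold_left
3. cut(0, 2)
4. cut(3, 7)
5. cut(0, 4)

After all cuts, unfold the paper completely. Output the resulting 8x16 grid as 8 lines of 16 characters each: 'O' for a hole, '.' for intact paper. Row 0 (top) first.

Op 1 fold_up: fold axis h@4; visible region now rows[0,4) x cols[0,16) = 4x16
Op 2 fold_left: fold axis v@8; visible region now rows[0,4) x cols[0,8) = 4x8
Op 3 cut(0, 2): punch at orig (0,2); cuts so far [(0, 2)]; region rows[0,4) x cols[0,8) = 4x8
Op 4 cut(3, 7): punch at orig (3,7); cuts so far [(0, 2), (3, 7)]; region rows[0,4) x cols[0,8) = 4x8
Op 5 cut(0, 4): punch at orig (0,4); cuts so far [(0, 2), (0, 4), (3, 7)]; region rows[0,4) x cols[0,8) = 4x8
Unfold 1 (reflect across v@8): 6 holes -> [(0, 2), (0, 4), (0, 11), (0, 13), (3, 7), (3, 8)]
Unfold 2 (reflect across h@4): 12 holes -> [(0, 2), (0, 4), (0, 11), (0, 13), (3, 7), (3, 8), (4, 7), (4, 8), (7, 2), (7, 4), (7, 11), (7, 13)]

Answer: ..O.O......O.O..
................
................
.......OO.......
.......OO.......
................
................
..O.O......O.O..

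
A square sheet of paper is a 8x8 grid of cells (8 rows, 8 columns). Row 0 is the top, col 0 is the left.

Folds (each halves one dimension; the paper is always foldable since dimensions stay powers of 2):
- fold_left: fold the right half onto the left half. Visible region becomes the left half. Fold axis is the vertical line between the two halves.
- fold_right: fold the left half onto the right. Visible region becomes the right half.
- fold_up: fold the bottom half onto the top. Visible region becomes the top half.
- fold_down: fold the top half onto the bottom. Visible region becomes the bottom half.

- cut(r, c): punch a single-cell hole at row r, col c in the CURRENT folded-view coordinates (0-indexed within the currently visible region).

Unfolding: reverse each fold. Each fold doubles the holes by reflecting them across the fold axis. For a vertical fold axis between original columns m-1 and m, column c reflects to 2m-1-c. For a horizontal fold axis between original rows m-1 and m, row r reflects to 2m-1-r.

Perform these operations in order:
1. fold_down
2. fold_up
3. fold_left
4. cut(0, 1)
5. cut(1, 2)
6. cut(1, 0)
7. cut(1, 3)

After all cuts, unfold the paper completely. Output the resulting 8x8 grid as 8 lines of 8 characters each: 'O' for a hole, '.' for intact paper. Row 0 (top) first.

Op 1 fold_down: fold axis h@4; visible region now rows[4,8) x cols[0,8) = 4x8
Op 2 fold_up: fold axis h@6; visible region now rows[4,6) x cols[0,8) = 2x8
Op 3 fold_left: fold axis v@4; visible region now rows[4,6) x cols[0,4) = 2x4
Op 4 cut(0, 1): punch at orig (4,1); cuts so far [(4, 1)]; region rows[4,6) x cols[0,4) = 2x4
Op 5 cut(1, 2): punch at orig (5,2); cuts so far [(4, 1), (5, 2)]; region rows[4,6) x cols[0,4) = 2x4
Op 6 cut(1, 0): punch at orig (5,0); cuts so far [(4, 1), (5, 0), (5, 2)]; region rows[4,6) x cols[0,4) = 2x4
Op 7 cut(1, 3): punch at orig (5,3); cuts so far [(4, 1), (5, 0), (5, 2), (5, 3)]; region rows[4,6) x cols[0,4) = 2x4
Unfold 1 (reflect across v@4): 8 holes -> [(4, 1), (4, 6), (5, 0), (5, 2), (5, 3), (5, 4), (5, 5), (5, 7)]
Unfold 2 (reflect across h@6): 16 holes -> [(4, 1), (4, 6), (5, 0), (5, 2), (5, 3), (5, 4), (5, 5), (5, 7), (6, 0), (6, 2), (6, 3), (6, 4), (6, 5), (6, 7), (7, 1), (7, 6)]
Unfold 3 (reflect across h@4): 32 holes -> [(0, 1), (0, 6), (1, 0), (1, 2), (1, 3), (1, 4), (1, 5), (1, 7), (2, 0), (2, 2), (2, 3), (2, 4), (2, 5), (2, 7), (3, 1), (3, 6), (4, 1), (4, 6), (5, 0), (5, 2), (5, 3), (5, 4), (5, 5), (5, 7), (6, 0), (6, 2), (6, 3), (6, 4), (6, 5), (6, 7), (7, 1), (7, 6)]

Answer: .O....O.
O.OOOO.O
O.OOOO.O
.O....O.
.O....O.
O.OOOO.O
O.OOOO.O
.O....O.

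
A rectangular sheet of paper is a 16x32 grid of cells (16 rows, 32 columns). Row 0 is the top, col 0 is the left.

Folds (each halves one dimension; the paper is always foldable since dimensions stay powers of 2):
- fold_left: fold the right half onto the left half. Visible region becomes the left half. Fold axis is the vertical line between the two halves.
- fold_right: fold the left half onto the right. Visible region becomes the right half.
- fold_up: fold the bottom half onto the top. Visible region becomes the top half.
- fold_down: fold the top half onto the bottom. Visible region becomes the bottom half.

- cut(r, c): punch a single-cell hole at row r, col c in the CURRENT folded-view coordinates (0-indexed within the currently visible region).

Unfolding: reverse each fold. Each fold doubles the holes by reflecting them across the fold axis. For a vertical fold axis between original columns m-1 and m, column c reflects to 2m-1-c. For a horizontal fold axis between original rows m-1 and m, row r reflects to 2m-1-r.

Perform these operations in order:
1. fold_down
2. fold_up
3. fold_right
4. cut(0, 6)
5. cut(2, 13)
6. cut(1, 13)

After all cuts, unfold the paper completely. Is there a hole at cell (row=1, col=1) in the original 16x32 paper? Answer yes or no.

Op 1 fold_down: fold axis h@8; visible region now rows[8,16) x cols[0,32) = 8x32
Op 2 fold_up: fold axis h@12; visible region now rows[8,12) x cols[0,32) = 4x32
Op 3 fold_right: fold axis v@16; visible region now rows[8,12) x cols[16,32) = 4x16
Op 4 cut(0, 6): punch at orig (8,22); cuts so far [(8, 22)]; region rows[8,12) x cols[16,32) = 4x16
Op 5 cut(2, 13): punch at orig (10,29); cuts so far [(8, 22), (10, 29)]; region rows[8,12) x cols[16,32) = 4x16
Op 6 cut(1, 13): punch at orig (9,29); cuts so far [(8, 22), (9, 29), (10, 29)]; region rows[8,12) x cols[16,32) = 4x16
Unfold 1 (reflect across v@16): 6 holes -> [(8, 9), (8, 22), (9, 2), (9, 29), (10, 2), (10, 29)]
Unfold 2 (reflect across h@12): 12 holes -> [(8, 9), (8, 22), (9, 2), (9, 29), (10, 2), (10, 29), (13, 2), (13, 29), (14, 2), (14, 29), (15, 9), (15, 22)]
Unfold 3 (reflect across h@8): 24 holes -> [(0, 9), (0, 22), (1, 2), (1, 29), (2, 2), (2, 29), (5, 2), (5, 29), (6, 2), (6, 29), (7, 9), (7, 22), (8, 9), (8, 22), (9, 2), (9, 29), (10, 2), (10, 29), (13, 2), (13, 29), (14, 2), (14, 29), (15, 9), (15, 22)]
Holes: [(0, 9), (0, 22), (1, 2), (1, 29), (2, 2), (2, 29), (5, 2), (5, 29), (6, 2), (6, 29), (7, 9), (7, 22), (8, 9), (8, 22), (9, 2), (9, 29), (10, 2), (10, 29), (13, 2), (13, 29), (14, 2), (14, 29), (15, 9), (15, 22)]

Answer: no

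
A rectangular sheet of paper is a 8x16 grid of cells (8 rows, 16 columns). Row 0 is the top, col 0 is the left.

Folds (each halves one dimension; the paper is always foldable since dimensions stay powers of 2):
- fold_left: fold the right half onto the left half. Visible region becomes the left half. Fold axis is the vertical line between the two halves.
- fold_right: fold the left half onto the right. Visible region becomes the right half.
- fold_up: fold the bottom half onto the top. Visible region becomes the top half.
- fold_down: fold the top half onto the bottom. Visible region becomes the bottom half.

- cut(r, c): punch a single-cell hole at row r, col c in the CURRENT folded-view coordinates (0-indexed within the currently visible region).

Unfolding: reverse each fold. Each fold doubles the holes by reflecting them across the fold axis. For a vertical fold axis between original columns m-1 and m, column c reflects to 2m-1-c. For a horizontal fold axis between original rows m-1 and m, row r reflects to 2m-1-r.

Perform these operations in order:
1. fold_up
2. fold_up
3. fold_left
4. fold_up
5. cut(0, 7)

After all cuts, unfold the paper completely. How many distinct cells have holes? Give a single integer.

Op 1 fold_up: fold axis h@4; visible region now rows[0,4) x cols[0,16) = 4x16
Op 2 fold_up: fold axis h@2; visible region now rows[0,2) x cols[0,16) = 2x16
Op 3 fold_left: fold axis v@8; visible region now rows[0,2) x cols[0,8) = 2x8
Op 4 fold_up: fold axis h@1; visible region now rows[0,1) x cols[0,8) = 1x8
Op 5 cut(0, 7): punch at orig (0,7); cuts so far [(0, 7)]; region rows[0,1) x cols[0,8) = 1x8
Unfold 1 (reflect across h@1): 2 holes -> [(0, 7), (1, 7)]
Unfold 2 (reflect across v@8): 4 holes -> [(0, 7), (0, 8), (1, 7), (1, 8)]
Unfold 3 (reflect across h@2): 8 holes -> [(0, 7), (0, 8), (1, 7), (1, 8), (2, 7), (2, 8), (3, 7), (3, 8)]
Unfold 4 (reflect across h@4): 16 holes -> [(0, 7), (0, 8), (1, 7), (1, 8), (2, 7), (2, 8), (3, 7), (3, 8), (4, 7), (4, 8), (5, 7), (5, 8), (6, 7), (6, 8), (7, 7), (7, 8)]

Answer: 16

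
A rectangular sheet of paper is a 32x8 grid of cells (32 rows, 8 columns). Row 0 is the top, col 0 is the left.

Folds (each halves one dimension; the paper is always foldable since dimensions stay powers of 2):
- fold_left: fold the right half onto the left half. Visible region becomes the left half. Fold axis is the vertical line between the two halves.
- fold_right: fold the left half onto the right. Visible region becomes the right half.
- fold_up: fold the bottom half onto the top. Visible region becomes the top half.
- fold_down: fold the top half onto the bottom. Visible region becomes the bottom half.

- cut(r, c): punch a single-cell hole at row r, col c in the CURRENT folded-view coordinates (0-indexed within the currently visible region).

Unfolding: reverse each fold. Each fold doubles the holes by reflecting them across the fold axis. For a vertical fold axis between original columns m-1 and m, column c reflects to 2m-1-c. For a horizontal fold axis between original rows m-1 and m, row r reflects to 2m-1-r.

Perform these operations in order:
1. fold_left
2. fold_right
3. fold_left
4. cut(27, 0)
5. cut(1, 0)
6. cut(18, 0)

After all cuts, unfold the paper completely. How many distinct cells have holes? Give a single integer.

Answer: 24

Derivation:
Op 1 fold_left: fold axis v@4; visible region now rows[0,32) x cols[0,4) = 32x4
Op 2 fold_right: fold axis v@2; visible region now rows[0,32) x cols[2,4) = 32x2
Op 3 fold_left: fold axis v@3; visible region now rows[0,32) x cols[2,3) = 32x1
Op 4 cut(27, 0): punch at orig (27,2); cuts so far [(27, 2)]; region rows[0,32) x cols[2,3) = 32x1
Op 5 cut(1, 0): punch at orig (1,2); cuts so far [(1, 2), (27, 2)]; region rows[0,32) x cols[2,3) = 32x1
Op 6 cut(18, 0): punch at orig (18,2); cuts so far [(1, 2), (18, 2), (27, 2)]; region rows[0,32) x cols[2,3) = 32x1
Unfold 1 (reflect across v@3): 6 holes -> [(1, 2), (1, 3), (18, 2), (18, 3), (27, 2), (27, 3)]
Unfold 2 (reflect across v@2): 12 holes -> [(1, 0), (1, 1), (1, 2), (1, 3), (18, 0), (18, 1), (18, 2), (18, 3), (27, 0), (27, 1), (27, 2), (27, 3)]
Unfold 3 (reflect across v@4): 24 holes -> [(1, 0), (1, 1), (1, 2), (1, 3), (1, 4), (1, 5), (1, 6), (1, 7), (18, 0), (18, 1), (18, 2), (18, 3), (18, 4), (18, 5), (18, 6), (18, 7), (27, 0), (27, 1), (27, 2), (27, 3), (27, 4), (27, 5), (27, 6), (27, 7)]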